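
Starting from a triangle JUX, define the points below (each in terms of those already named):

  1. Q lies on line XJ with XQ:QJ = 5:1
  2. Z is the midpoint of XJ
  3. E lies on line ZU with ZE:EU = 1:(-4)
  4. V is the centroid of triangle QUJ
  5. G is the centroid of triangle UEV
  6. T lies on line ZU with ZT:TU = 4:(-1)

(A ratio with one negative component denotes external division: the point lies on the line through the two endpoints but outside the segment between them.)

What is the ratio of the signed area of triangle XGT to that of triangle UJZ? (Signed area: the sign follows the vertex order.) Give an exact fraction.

[XGT]:[UJZ] = -101/81

Assign J = (0, 0), U = (1, 0), X = (0, 1) — the answer is frame-independent, so this choice is without loss of generality.
1. Q lies on line XJ with XQ:QJ = 5:1 ⇒ Q = (0, 1/6)
2. Z is the midpoint of XJ ⇒ Z = (0, 1/2)
3. E lies on line ZU with ZE:EU = 1:(-4) ⇒ E = (-1/3, 2/3)
4. V is the centroid of triangle QUJ ⇒ V = (1/3, 1/18)
5. G is the centroid of triangle UEV ⇒ G = (1/3, 13/54)
6. T lies on line ZU with ZT:TU = 4:(-1) ⇒ T = (4/3, -1/6)
2·[XGT] = 101/162, 2·[UJZ] = -1/2
[XGT]:[UJZ] = 101/162:-1/2 = -101/81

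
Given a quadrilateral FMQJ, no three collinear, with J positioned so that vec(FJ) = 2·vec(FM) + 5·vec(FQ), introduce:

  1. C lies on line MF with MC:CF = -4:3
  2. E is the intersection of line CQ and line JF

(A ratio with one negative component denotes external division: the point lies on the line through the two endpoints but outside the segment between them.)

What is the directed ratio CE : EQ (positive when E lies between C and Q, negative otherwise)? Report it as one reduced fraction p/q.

Assign F = (0, 0), M = (1, 0), Q = (0, 1), J = (2, 5) — the answer is frame-independent, so this choice is without loss of generality.
1. C lies on line MF with MC:CF = -4:3 ⇒ C = (-3, 0)
2. E is the intersection of line CQ and line JF ⇒ E = (6/13, 15/13)
E = C + t·(Q−C) with t = 15/13, so CE:EQ = t:(1−t) = 15/13:-2/13

CE:EQ = -15/2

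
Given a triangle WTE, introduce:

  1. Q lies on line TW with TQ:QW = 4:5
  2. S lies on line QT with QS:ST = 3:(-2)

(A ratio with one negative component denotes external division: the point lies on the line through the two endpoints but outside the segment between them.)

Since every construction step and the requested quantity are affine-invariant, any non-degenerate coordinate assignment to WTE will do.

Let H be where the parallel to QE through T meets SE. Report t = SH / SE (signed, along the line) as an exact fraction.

Set W = (0, 0), T = (1, 0), E = (0, 1); any affine frame gives the same invariant.
1. Q lies on line TW with TQ:QW = 4:5 ⇒ Q = (5/9, 0)
2. S lies on line QT with QS:ST = 3:(-2) ⇒ S = (17/9, 0)
through T parallel to QE: direction (-5/9, 1); meets SE at H = (17/27, 2/3)
H = S + t·(E−S) with t = 2/3

t = 2/3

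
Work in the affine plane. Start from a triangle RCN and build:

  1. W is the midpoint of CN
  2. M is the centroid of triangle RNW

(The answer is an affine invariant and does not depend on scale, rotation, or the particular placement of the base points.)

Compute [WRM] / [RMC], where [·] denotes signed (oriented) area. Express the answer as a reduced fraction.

Choose coordinates R = (0, 0), C = (1, 0), N = (0, 1).
1. W is the midpoint of CN ⇒ W = (1/2, 1/2)
2. M is the centroid of triangle RNW ⇒ M = (1/6, 1/2)
2·[WRM] = -1/6, 2·[RMC] = -1/2
[WRM]:[RMC] = -1/6:-1/2 = 1/3

[WRM]:[RMC] = 1/3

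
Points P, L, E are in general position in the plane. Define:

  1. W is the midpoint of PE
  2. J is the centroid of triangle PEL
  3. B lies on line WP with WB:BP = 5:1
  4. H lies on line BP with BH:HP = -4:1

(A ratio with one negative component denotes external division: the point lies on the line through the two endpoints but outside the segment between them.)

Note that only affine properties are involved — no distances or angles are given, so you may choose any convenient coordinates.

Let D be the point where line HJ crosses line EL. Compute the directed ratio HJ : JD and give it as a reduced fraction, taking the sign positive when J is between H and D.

Work in coordinates with P = (0, 0), L = (1, 0), E = (0, 1).
1. W is the midpoint of PE ⇒ W = (0, 1/2)
2. J is the centroid of triangle PEL ⇒ J = (1/3, 1/3)
3. B lies on line WP with WB:BP = 5:1 ⇒ B = (0, 1/12)
4. H lies on line BP with BH:HP = -4:1 ⇒ H = (0, -1/36)
line HJ meets EL at D = (37/75, 38/75)
J = H + t·(D−H) with t = 25/37, so HJ:JD = 25/37:12/37

HJ:JD = 25/12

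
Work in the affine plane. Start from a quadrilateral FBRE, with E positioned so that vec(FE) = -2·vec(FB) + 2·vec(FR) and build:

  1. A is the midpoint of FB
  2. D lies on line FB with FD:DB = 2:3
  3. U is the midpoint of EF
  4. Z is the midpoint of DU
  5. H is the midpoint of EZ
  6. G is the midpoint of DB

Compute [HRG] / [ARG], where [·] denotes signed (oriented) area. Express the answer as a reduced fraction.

[HRG]:[ARG] = 39/8

Choose coordinates F = (0, 0), B = (1, 0), R = (0, 1), E = (-2, 2).
1. A is the midpoint of FB ⇒ A = (1/2, 0)
2. D lies on line FB with FD:DB = 2:3 ⇒ D = (2/5, 0)
3. U is the midpoint of EF ⇒ U = (-1, 1)
4. Z is the midpoint of DU ⇒ Z = (-3/10, 1/2)
5. H is the midpoint of EZ ⇒ H = (-23/20, 5/4)
6. G is the midpoint of DB ⇒ G = (7/10, 0)
2·[HRG] = -39/40, 2·[ARG] = -1/5
[HRG]:[ARG] = -39/40:-1/5 = 39/8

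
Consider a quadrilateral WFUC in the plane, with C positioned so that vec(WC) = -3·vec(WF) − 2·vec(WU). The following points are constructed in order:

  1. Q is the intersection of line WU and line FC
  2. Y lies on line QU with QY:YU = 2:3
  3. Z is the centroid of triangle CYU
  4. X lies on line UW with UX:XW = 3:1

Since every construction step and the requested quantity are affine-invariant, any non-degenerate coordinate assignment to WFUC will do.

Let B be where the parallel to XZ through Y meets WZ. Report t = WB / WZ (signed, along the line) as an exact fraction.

t = 2/5

Choose coordinates W = (0, 0), F = (1, 0), U = (0, 1), C = (-3, -2).
1. Q is the intersection of line WU and line FC ⇒ Q = (0, -1/2)
2. Y lies on line QU with QY:YU = 2:3 ⇒ Y = (0, 1/10)
3. Z is the centroid of triangle CYU ⇒ Z = (-1, -3/10)
4. X lies on line UW with UX:XW = 3:1 ⇒ X = (0, 1/4)
through Y parallel to XZ: direction (-1, -11/20); meets WZ at B = (-2/5, -3/25)
B = W + t·(Z−W) with t = 2/5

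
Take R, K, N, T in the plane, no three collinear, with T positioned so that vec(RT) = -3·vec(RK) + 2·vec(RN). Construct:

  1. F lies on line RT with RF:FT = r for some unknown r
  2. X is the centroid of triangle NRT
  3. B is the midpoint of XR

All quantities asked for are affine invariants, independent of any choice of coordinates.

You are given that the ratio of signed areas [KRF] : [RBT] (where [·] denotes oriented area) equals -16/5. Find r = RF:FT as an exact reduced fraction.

Assign R = (0, 0), K = (1, 0), N = (0, 1), T = (-3, 2) — the answer is frame-independent, so this choice is without loss of generality.
1. With RF:FT = r, write λ = r/(r+1) so F = R + λ·(T−R); F is affine-linear in λ
2. X is the centroid of triangle NRT ⇒ X = (-1, 1)
3. B is the midpoint of XR ⇒ B = (-1/2, 1/2)
Every point depending on F is an affine combination of F and λ-independent points, so each such coordinate is linear in λ; the λ² term in each signed area is a multiple of (T−R)×(T−R) = 0, so 2·[KRF] and 2·[RBT] are each linear in λ. Evaluating at λ=0 and λ=1:
  2·[KRF] = -2·λ,   2·[RBT] = 1/2
So [KRF]:[RBT] = (-2·λ) / (1/2). Setting this equal to -16/5:
  -2·λ = -16/5·(1/2)  ⇒  λ = 4/5
Then r = λ/(1−λ) = (4/5)/(1/5) = 4. Check: with r = 4, F = (-12/5, 8/5) and [KRF]:[RBT] = -16/5 as required.

r = 4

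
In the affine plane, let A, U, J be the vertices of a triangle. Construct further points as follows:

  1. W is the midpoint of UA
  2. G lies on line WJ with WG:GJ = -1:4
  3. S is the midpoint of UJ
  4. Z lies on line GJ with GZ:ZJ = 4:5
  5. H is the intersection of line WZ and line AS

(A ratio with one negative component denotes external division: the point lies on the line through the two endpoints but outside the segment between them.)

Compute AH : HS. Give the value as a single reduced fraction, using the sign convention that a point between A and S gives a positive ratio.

Work in coordinates with A = (0, 0), U = (1, 0), J = (0, 1).
1. W is the midpoint of UA ⇒ W = (1/2, 0)
2. G lies on line WJ with WG:GJ = -1:4 ⇒ G = (2/3, -1/3)
3. S is the midpoint of UJ ⇒ S = (1/2, 1/2)
4. Z lies on line GJ with GZ:ZJ = 4:5 ⇒ Z = (10/27, 7/27)
5. H is the intersection of line WZ and line AS ⇒ H = (1/3, 1/3)
H = A + t·(S−A) with t = 2/3, so AH:HS = t:(1−t) = 2/3:1/3

AH:HS = 2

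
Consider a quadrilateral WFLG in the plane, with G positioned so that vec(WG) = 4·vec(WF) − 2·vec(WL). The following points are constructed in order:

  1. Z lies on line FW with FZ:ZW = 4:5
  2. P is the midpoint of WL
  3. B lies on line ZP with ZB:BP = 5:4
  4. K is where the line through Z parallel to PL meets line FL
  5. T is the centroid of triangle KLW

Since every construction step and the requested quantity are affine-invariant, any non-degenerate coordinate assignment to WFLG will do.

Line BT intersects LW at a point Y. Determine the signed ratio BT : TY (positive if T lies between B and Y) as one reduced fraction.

BT:TY = 1/3

Assign W = (0, 0), F = (1, 0), L = (0, 1), G = (4, -2) — the answer is frame-independent, so this choice is without loss of generality.
1. Z lies on line FW with FZ:ZW = 4:5 ⇒ Z = (5/9, 0)
2. P is the midpoint of WL ⇒ P = (0, 1/2)
3. B lies on line ZP with ZB:BP = 5:4 ⇒ B = (20/81, 5/18)
4. K is where the line through Z parallel to PL meets line FL ⇒ K = (5/9, 4/9)
5. T is the centroid of triangle KLW ⇒ T = (5/27, 13/27)
line BT meets LW at Y = (0, 59/54)
T = B + t·(Y−B) with t = 1/4, so BT:TY = 1/4:3/4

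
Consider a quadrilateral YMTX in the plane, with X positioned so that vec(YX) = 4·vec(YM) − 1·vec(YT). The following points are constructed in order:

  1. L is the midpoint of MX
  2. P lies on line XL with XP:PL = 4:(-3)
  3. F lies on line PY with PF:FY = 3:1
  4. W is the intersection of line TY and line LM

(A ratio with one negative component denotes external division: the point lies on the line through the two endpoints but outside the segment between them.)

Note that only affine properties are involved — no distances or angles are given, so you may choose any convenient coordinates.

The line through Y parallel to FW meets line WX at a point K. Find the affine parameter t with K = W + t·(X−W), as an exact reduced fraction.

t = 1/6

Assign Y = (0, 0), M = (1, 0), T = (0, 1), X = (4, -1) — the answer is frame-independent, so this choice is without loss of generality.
1. L is the midpoint of MX ⇒ L = (5/2, -1/2)
2. P lies on line XL with XP:PL = 4:(-3) ⇒ P = (-2, 1)
3. F lies on line PY with PF:FY = 3:1 ⇒ F = (-1/2, 1/4)
4. W is the intersection of line TY and line LM ⇒ W = (0, 1/3)
through Y parallel to FW: direction (1/2, 1/12); meets WX at K = (2/3, 1/9)
K = W + t·(X−W) with t = 1/6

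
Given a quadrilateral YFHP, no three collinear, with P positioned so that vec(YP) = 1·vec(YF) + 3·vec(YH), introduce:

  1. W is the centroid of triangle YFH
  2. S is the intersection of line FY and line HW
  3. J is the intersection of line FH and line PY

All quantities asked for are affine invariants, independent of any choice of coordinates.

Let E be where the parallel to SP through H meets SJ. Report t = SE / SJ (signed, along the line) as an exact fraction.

Set Y = (0, 0), F = (1, 0), H = (0, 1), P = (1, 3); any affine frame gives the same invariant.
1. W is the centroid of triangle YFH ⇒ W = (1/3, 1/3)
2. S is the intersection of line FY and line HW ⇒ S = (1/2, 0)
3. J is the intersection of line FH and line PY ⇒ J = (1/4, 3/4)
through H parallel to SP: direction (1/2, 3); meets SJ at E = (1/18, 4/3)
E = S + t·(J−S) with t = 16/9

t = 16/9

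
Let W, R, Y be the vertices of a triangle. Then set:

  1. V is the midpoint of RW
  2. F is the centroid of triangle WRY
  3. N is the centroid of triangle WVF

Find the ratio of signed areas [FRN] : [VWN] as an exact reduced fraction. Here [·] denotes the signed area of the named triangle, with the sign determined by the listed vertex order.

Work in coordinates with W = (0, 0), R = (1, 0), Y = (0, 1).
1. V is the midpoint of RW ⇒ V = (1/2, 0)
2. F is the centroid of triangle WRY ⇒ F = (1/3, 1/3)
3. N is the centroid of triangle WVF ⇒ N = (5/18, 1/9)
2·[FRN] = -1/6, 2·[VWN] = -1/18
[FRN]:[VWN] = -1/6:-1/18 = 3

[FRN]:[VWN] = 3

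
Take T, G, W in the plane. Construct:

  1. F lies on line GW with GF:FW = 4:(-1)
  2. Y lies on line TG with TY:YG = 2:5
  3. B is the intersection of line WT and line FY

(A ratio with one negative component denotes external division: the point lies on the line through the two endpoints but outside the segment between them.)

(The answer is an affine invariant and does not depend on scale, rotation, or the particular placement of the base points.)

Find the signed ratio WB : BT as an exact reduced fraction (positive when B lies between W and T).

Assign T = (0, 0), G = (1, 0), W = (0, 1) — the answer is frame-independent, so this choice is without loss of generality.
1. F lies on line GW with GF:FW = 4:(-1) ⇒ F = (-1/3, 4/3)
2. Y lies on line TG with TY:YG = 2:5 ⇒ Y = (2/7, 0)
3. B is the intersection of line WT and line FY ⇒ B = (0, 8/13)
B = W + t·(T−W) with t = 5/13, so WB:BT = t:(1−t) = 5/13:8/13

WB:BT = 5/8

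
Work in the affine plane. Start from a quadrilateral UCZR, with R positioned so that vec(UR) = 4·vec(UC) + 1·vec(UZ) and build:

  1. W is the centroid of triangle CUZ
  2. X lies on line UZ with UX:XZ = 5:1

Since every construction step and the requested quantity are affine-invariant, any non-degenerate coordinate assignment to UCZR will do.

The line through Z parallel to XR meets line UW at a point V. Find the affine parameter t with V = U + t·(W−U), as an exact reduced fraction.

Assign U = (0, 0), C = (1, 0), Z = (0, 1), R = (4, 1) — the answer is frame-independent, so this choice is without loss of generality.
1. W is the centroid of triangle CUZ ⇒ W = (1/3, 1/3)
2. X lies on line UZ with UX:XZ = 5:1 ⇒ X = (0, 5/6)
through Z parallel to XR: direction (4, 1/6); meets UW at V = (24/23, 24/23)
V = U + t·(W−U) with t = 72/23

t = 72/23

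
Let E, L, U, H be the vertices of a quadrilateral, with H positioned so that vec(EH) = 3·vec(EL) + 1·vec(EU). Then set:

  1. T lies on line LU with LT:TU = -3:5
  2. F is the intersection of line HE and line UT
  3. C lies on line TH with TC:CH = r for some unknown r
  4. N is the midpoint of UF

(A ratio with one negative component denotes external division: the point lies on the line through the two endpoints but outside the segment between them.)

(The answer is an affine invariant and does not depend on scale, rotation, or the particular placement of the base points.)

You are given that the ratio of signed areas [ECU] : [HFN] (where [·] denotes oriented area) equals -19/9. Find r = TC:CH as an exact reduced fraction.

Set E = (0, 0), L = (1, 0), U = (0, 1), H = (3, 1); any affine frame gives the same invariant.
1. T lies on line LU with LT:TU = -3:5 ⇒ T = (5/2, -3/2)
2. F is the intersection of line HE and line UT ⇒ F = (3/4, 1/4)
3. With TC:CH = r, write λ = r/(r+1) so C = T + λ·(H−T); C is affine-linear in λ
4. N is the midpoint of UF ⇒ N = (3/8, 5/8)
Every point depending on C is an affine combination of C and λ-independent points, so each such coordinate is linear in λ; the λ² term in each signed area is a multiple of (H−T)×(H−T) = 0, so 2·[ECU] and 2·[HFN] are each linear in λ. Evaluating at λ=0 and λ=1:
  2·[ECU] = 1/2·λ + 5/2,   2·[HFN] = -9/8
So [ECU]:[HFN] = (1/2·λ + 5/2) / (-9/8). Setting this equal to -19/9:
  1/2·λ + 5/2 = -19/9·(-9/8)  ⇒  λ = -1/4
Then r = λ/(1−λ) = (-1/4)/(5/4) = -1/5. Check: with r = -1/5, C = (19/8, -17/8) and [ECU]:[HFN] = -19/9 as required.

r = -1/5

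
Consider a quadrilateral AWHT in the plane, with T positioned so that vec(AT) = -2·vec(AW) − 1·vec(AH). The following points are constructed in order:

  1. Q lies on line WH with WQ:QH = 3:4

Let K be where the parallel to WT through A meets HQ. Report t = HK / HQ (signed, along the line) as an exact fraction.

t = 21/16

Set A = (0, 0), W = (1, 0), H = (0, 1), T = (-2, -1); any affine frame gives the same invariant.
1. Q lies on line WH with WQ:QH = 3:4 ⇒ Q = (4/7, 3/7)
through A parallel to WT: direction (-3, -1); meets HQ at K = (3/4, 1/4)
K = H + t·(Q−H) with t = 21/16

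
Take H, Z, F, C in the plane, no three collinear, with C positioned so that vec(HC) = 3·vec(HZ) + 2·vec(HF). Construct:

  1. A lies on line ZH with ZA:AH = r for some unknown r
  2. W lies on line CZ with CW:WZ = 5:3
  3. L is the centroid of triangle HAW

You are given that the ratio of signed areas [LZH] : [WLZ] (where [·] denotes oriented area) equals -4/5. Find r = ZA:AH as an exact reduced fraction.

r = 1/3

Set H = (0, 0), Z = (1, 0), F = (0, 1), C = (3, 2); any affine frame gives the same invariant.
1. With ZA:AH = r, write λ = r/(r+1) so A = Z + λ·(H−Z); A is affine-linear in λ
2. W lies on line CZ with CW:WZ = 5:3 ⇒ W = (7/4, 3/4)
3. L is the centroid of triangle HAW ⇒ L is an affine combination of earlier points and hence also affine-linear in λ
Every point depending on A is an affine combination of A and λ-independent points, so each such coordinate is linear in λ; the λ² term in each signed area is a multiple of (H−Z)×(H−Z) = 0, so 2·[LZH] and 2·[WLZ] are each linear in λ. Evaluating at λ=0 and λ=1:
  2·[LZH] = -1/4,   2·[WLZ] = 1/4·λ + 1/4
So [LZH]:[WLZ] = (-1/4) / (1/4·λ + 1/4). Setting this equal to -4/5:
  -1/4 = -4/5·(1/4·λ + 1/4)  ⇒  λ = 1/4
Then r = λ/(1−λ) = (1/4)/(3/4) = 1/3. Check: with r = 1/3, A = (3/4, 0) and [LZH]:[WLZ] = -4/5 as required.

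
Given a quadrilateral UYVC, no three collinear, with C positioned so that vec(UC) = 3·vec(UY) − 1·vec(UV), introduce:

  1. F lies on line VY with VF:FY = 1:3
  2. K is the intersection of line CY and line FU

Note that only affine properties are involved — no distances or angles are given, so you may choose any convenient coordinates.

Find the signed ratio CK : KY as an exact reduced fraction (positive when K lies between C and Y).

Choose coordinates U = (0, 0), Y = (1, 0), V = (0, 1), C = (3, -1).
1. F lies on line VY with VF:FY = 1:3 ⇒ F = (1/4, 3/4)
2. K is the intersection of line CY and line FU ⇒ K = (1/7, 3/7)
K = C + t·(Y−C) with t = 10/7, so CK:KY = t:(1−t) = 10/7:-3/7

CK:KY = -10/3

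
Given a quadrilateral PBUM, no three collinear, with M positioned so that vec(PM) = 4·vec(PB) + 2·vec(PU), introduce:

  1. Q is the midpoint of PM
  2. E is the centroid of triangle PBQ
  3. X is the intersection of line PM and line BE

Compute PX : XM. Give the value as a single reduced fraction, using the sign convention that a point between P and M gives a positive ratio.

Choose coordinates P = (0, 0), B = (1, 0), U = (0, 1), M = (4, 2).
1. Q is the midpoint of PM ⇒ Q = (2, 1)
2. E is the centroid of triangle PBQ ⇒ E = (1, 1/3)
3. X is the intersection of line PM and line BE ⇒ X = (1, 1/2)
X = P + t·(M−P) with t = 1/4, so PX:XM = t:(1−t) = 1/4:3/4

PX:XM = 1/3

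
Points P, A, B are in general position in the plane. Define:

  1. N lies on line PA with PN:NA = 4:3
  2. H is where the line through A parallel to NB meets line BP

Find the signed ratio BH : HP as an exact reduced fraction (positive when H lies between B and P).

Assign P = (0, 0), A = (1, 0), B = (0, 1) — the answer is frame-independent, so this choice is without loss of generality.
1. N lies on line PA with PN:NA = 4:3 ⇒ N = (4/7, 0)
2. H is where the line through A parallel to NB meets line BP ⇒ H = (0, 7/4)
H = B + t·(P−B) with t = -3/4, so BH:HP = t:(1−t) = -3/4:7/4

BH:HP = -3/7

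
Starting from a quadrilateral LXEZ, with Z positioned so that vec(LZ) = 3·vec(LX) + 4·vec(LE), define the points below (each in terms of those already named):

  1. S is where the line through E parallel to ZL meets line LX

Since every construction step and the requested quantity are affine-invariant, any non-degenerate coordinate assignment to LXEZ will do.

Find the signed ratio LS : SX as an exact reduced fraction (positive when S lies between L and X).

Work in coordinates with L = (0, 0), X = (1, 0), E = (0, 1), Z = (3, 4).
1. S is where the line through E parallel to ZL meets line LX ⇒ S = (-3/4, 0)
S = L + t·(X−L) with t = -3/4, so LS:SX = t:(1−t) = -3/4:7/4

LS:SX = -3/7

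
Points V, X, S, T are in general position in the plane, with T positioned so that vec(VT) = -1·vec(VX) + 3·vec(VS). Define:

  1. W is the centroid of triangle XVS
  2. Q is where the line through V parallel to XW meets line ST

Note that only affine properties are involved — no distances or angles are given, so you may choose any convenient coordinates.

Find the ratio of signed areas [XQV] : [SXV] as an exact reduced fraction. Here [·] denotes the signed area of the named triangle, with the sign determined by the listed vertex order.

[XQV]:[SXV] = 1/3

Assign V = (0, 0), X = (1, 0), S = (0, 1), T = (-1, 3) — the answer is frame-independent, so this choice is without loss of generality.
1. W is the centroid of triangle XVS ⇒ W = (1/3, 1/3)
2. Q is where the line through V parallel to XW meets line ST ⇒ Q = (2/3, -1/3)
2·[XQV] = -1/3, 2·[SXV] = -1
[XQV]:[SXV] = -1/3:-1 = 1/3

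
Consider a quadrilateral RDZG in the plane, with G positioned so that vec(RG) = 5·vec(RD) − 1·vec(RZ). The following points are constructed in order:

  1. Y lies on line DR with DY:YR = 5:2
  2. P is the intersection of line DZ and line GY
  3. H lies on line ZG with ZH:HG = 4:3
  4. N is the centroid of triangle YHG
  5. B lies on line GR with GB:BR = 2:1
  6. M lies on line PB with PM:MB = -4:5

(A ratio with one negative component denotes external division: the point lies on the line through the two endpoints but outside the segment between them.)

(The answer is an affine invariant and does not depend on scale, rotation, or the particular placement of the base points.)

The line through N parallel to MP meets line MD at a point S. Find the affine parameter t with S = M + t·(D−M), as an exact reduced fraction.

t = 41/21

Assign R = (0, 0), D = (1, 0), Z = (0, 1), G = (5, -1) — the answer is frame-independent, so this choice is without loss of generality.
1. Y lies on line DR with DY:YR = 5:2 ⇒ Y = (2/7, 0)
2. P is the intersection of line DZ and line GY ⇒ P = (31/26, -5/26)
3. H lies on line ZG with ZH:HG = 4:3 ⇒ H = (20/7, -1/7)
4. N is the centroid of triangle YHG ⇒ N = (19/7, -8/21)
5. B lies on line GR with GB:BR = 2:1 ⇒ B = (5/3, -1/3)
6. M lies on line PB with PM:MB = -4:5 ⇒ M = (-55/78, 29/78)
through N parallel to MP: direction (74/39, -22/39); meets MD at S = (307/117, -290/819)
S = M + t·(D−M) with t = 41/21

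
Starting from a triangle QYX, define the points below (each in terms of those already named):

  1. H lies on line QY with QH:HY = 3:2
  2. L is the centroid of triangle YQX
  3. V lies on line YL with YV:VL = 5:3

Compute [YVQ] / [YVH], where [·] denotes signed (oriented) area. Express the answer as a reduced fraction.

[YVQ]:[YVH] = 5/2

Work in coordinates with Q = (0, 0), Y = (1, 0), X = (0, 1).
1. H lies on line QY with QH:HY = 3:2 ⇒ H = (3/5, 0)
2. L is the centroid of triangle YQX ⇒ L = (1/3, 1/3)
3. V lies on line YL with YV:VL = 5:3 ⇒ V = (7/12, 5/24)
2·[YVQ] = 5/24, 2·[YVH] = 1/12
[YVQ]:[YVH] = 5/24:1/12 = 5/2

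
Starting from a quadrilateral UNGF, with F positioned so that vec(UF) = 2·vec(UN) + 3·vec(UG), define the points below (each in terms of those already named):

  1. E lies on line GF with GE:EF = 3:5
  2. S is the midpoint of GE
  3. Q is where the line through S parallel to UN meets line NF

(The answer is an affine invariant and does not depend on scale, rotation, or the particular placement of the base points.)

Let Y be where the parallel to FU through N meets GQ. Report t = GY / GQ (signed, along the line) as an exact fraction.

Set U = (0, 0), N = (1, 0), G = (0, 1), F = (2, 3); any affine frame gives the same invariant.
1. E lies on line GF with GE:EF = 3:5 ⇒ E = (3/4, 7/4)
2. S is the midpoint of GE ⇒ S = (3/8, 11/8)
3. Q is where the line through S parallel to UN meets line NF ⇒ Q = (35/24, 11/8)
through N parallel to FU: direction (-2, -3); meets GQ at Y = (175/87, 44/29)
Y = G + t·(Q−G) with t = 40/29

t = 40/29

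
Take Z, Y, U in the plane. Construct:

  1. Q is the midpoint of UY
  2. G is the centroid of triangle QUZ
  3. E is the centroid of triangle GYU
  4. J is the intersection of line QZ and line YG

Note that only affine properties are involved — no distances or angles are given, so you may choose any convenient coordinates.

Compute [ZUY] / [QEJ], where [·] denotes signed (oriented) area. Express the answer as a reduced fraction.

[ZUY]:[QEJ] = -72

Assign Z = (0, 0), Y = (1, 0), U = (0, 1) — the answer is frame-independent, so this choice is without loss of generality.
1. Q is the midpoint of UY ⇒ Q = (1/2, 1/2)
2. G is the centroid of triangle QUZ ⇒ G = (1/6, 1/2)
3. E is the centroid of triangle GYU ⇒ E = (7/18, 1/2)
4. J is the intersection of line QZ and line YG ⇒ J = (3/8, 3/8)
2·[ZUY] = -1, 2·[QEJ] = 1/72
[ZUY]:[QEJ] = -1:1/72 = -72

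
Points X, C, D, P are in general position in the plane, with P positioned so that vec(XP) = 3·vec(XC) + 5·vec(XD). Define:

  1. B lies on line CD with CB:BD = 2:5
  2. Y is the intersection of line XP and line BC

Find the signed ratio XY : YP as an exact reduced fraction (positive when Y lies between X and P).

XY:YP = 1/7

Work in coordinates with X = (0, 0), C = (1, 0), D = (0, 1), P = (3, 5).
1. B lies on line CD with CB:BD = 2:5 ⇒ B = (5/7, 2/7)
2. Y is the intersection of line XP and line BC ⇒ Y = (3/8, 5/8)
Y = X + t·(P−X) with t = 1/8, so XY:YP = t:(1−t) = 1/8:7/8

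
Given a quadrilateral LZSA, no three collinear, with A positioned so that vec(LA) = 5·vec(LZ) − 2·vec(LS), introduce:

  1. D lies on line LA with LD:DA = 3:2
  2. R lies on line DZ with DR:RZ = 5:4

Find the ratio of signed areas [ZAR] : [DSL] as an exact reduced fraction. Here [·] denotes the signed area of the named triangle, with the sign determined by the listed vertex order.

[ZAR]:[DSL] = -16/135

Set L = (0, 0), Z = (1, 0), S = (0, 1), A = (5, -2); any affine frame gives the same invariant.
1. D lies on line LA with LD:DA = 3:2 ⇒ D = (3, -6/5)
2. R lies on line DZ with DR:RZ = 5:4 ⇒ R = (17/9, -8/15)
2·[ZAR] = -16/45, 2·[DSL] = 3
[ZAR]:[DSL] = -16/45:3 = -16/135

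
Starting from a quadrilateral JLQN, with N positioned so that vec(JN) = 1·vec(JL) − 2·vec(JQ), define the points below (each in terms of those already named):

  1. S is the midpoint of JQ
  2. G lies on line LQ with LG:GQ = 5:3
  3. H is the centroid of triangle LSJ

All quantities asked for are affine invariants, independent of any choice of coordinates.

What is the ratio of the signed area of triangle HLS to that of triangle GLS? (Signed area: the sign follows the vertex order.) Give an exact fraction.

[HLS]:[GLS] = -8/15

Set J = (0, 0), L = (1, 0), Q = (0, 1), N = (1, -2); any affine frame gives the same invariant.
1. S is the midpoint of JQ ⇒ S = (0, 1/2)
2. G lies on line LQ with LG:GQ = 5:3 ⇒ G = (3/8, 5/8)
3. H is the centroid of triangle LSJ ⇒ H = (1/3, 1/6)
2·[HLS] = 1/6, 2·[GLS] = -5/16
[HLS]:[GLS] = 1/6:-5/16 = -8/15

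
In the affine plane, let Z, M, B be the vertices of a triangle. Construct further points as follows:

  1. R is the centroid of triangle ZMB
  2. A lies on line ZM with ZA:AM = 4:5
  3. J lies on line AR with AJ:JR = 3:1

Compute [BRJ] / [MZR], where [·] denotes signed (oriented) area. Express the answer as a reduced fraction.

[BRJ]:[MZR] = 1/36

Set Z = (0, 0), M = (1, 0), B = (0, 1); any affine frame gives the same invariant.
1. R is the centroid of triangle ZMB ⇒ R = (1/3, 1/3)
2. A lies on line ZM with ZA:AM = 4:5 ⇒ A = (4/9, 0)
3. J lies on line AR with AJ:JR = 3:1 ⇒ J = (13/36, 1/4)
2·[BRJ] = -1/108, 2·[MZR] = -1/3
[BRJ]:[MZR] = -1/108:-1/3 = 1/36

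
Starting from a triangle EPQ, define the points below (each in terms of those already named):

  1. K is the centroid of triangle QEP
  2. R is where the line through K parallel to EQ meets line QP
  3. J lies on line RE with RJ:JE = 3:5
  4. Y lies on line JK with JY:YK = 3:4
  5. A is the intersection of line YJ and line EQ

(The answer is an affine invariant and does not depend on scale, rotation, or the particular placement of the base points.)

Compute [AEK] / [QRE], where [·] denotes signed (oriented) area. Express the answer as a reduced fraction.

Set E = (0, 0), P = (1, 0), Q = (0, 1); any affine frame gives the same invariant.
1. K is the centroid of triangle QEP ⇒ K = (1/3, 1/3)
2. R is where the line through K parallel to EQ meets line QP ⇒ R = (1/3, 2/3)
3. J lies on line RE with RJ:JE = 3:5 ⇒ J = (5/24, 5/12)
4. Y lies on line JK with JY:YK = 3:4 ⇒ Y = (11/42, 8/21)
5. A is the intersection of line YJ and line EQ ⇒ A = (0, 5/9)
2·[AEK] = 5/27, 2·[QRE] = -1/3
[AEK]:[QRE] = 5/27:-1/3 = -5/9

[AEK]:[QRE] = -5/9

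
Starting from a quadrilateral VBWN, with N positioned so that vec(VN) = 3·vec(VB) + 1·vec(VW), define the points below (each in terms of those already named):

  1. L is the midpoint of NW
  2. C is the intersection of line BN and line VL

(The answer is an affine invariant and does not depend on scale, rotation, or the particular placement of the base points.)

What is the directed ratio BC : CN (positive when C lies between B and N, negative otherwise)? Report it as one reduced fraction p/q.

Work in coordinates with V = (0, 0), B = (1, 0), W = (0, 1), N = (3, 1).
1. L is the midpoint of NW ⇒ L = (3/2, 1)
2. C is the intersection of line BN and line VL ⇒ C = (-3, -2)
C = B + t·(N−B) with t = -2, so BC:CN = t:(1−t) = -2:3

BC:CN = -2/3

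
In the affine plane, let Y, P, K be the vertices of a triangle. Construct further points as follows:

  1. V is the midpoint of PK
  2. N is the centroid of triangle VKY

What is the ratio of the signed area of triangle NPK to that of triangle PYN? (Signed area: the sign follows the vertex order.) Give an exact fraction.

[NPK]:[PYN] = -2/3

Work in coordinates with Y = (0, 0), P = (1, 0), K = (0, 1).
1. V is the midpoint of PK ⇒ V = (1/2, 1/2)
2. N is the centroid of triangle VKY ⇒ N = (1/6, 1/2)
2·[NPK] = 1/3, 2·[PYN] = -1/2
[NPK]:[PYN] = 1/3:-1/2 = -2/3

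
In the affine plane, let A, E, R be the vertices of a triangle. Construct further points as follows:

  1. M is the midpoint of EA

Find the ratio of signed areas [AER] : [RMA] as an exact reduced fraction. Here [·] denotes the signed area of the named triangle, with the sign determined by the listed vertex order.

[AER]:[RMA] = -2

Work in coordinates with A = (0, 0), E = (1, 0), R = (0, 1).
1. M is the midpoint of EA ⇒ M = (1/2, 0)
2·[AER] = 1, 2·[RMA] = -1/2
[AER]:[RMA] = 1:-1/2 = -2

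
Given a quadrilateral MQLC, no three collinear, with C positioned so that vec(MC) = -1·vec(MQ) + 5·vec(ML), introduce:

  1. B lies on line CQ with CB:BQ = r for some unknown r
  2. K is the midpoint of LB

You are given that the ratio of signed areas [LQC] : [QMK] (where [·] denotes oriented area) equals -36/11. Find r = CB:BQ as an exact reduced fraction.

Set M = (0, 0), Q = (1, 0), L = (0, 1), C = (-1, 5); any affine frame gives the same invariant.
1. With CB:BQ = r, write λ = r/(r+1) so B = C + λ·(Q−C); B is affine-linear in λ
2. K is the midpoint of LB ⇒ K is an affine combination of earlier points and hence also affine-linear in λ
Every point depending on B is an affine combination of B and λ-independent points, so each such coordinate is linear in λ; the λ² term in each signed area is a multiple of (Q−C)×(Q−C) = 0, so 2·[LQC] and 2·[QMK] are each linear in λ. Evaluating at λ=0 and λ=1:
  2·[LQC] = 3,   2·[QMK] = 5/2·λ − 3
So [LQC]:[QMK] = (3) / (5/2·λ − 3). Setting this equal to -36/11:
  3 = -36/11·(5/2·λ − 3)  ⇒  λ = 5/6
Then r = λ/(1−λ) = (5/6)/(1/6) = 5. Check: with r = 5, B = (2/3, 5/6) and [LQC]:[QMK] = -36/11 as required.

r = 5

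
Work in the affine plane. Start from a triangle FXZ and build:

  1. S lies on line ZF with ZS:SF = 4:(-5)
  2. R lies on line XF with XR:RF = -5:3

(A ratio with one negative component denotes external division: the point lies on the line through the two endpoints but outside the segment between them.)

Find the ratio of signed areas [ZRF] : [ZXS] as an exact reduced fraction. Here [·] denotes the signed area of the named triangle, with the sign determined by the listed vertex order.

[ZRF]:[ZXS] = 3/8

Set F = (0, 0), X = (1, 0), Z = (0, 1); any affine frame gives the same invariant.
1. S lies on line ZF with ZS:SF = 4:(-5) ⇒ S = (0, 5)
2. R lies on line XF with XR:RF = -5:3 ⇒ R = (-3/2, 0)
2·[ZRF] = 3/2, 2·[ZXS] = 4
[ZRF]:[ZXS] = 3/2:4 = 3/8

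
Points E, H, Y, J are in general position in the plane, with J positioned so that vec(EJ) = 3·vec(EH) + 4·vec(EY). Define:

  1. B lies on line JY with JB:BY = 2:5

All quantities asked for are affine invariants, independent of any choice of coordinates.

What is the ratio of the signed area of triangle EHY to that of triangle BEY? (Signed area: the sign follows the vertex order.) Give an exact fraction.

[EHY]:[BEY] = -7/15

Assign E = (0, 0), H = (1, 0), Y = (0, 1), J = (3, 4) — the answer is frame-independent, so this choice is without loss of generality.
1. B lies on line JY with JB:BY = 2:5 ⇒ B = (15/7, 22/7)
2·[EHY] = 1, 2·[BEY] = -15/7
[EHY]:[BEY] = 1:-15/7 = -7/15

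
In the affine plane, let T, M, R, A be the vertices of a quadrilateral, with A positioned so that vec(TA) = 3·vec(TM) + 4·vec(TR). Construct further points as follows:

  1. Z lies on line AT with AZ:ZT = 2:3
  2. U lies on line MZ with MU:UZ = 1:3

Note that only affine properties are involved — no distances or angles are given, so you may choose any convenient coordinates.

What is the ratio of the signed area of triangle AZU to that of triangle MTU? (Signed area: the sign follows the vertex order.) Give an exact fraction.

[AZU]:[MTU] = -2

Choose coordinates T = (0, 0), M = (1, 0), R = (0, 1), A = (3, 4).
1. Z lies on line AT with AZ:ZT = 2:3 ⇒ Z = (9/5, 12/5)
2. U lies on line MZ with MU:UZ = 1:3 ⇒ U = (6/5, 3/5)
2·[AZU] = 6/5, 2·[MTU] = -3/5
[AZU]:[MTU] = 6/5:-3/5 = -2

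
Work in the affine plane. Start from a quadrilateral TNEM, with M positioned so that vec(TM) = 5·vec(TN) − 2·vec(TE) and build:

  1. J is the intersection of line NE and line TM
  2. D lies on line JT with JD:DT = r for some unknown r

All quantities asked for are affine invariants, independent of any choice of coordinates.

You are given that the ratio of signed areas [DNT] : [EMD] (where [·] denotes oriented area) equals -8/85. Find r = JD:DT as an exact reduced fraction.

r = 3/4

Choose coordinates T = (0, 0), N = (1, 0), E = (0, 1), M = (5, -2).
1. J is the intersection of line NE and line TM ⇒ J = (5/3, -2/3)
2. With JD:DT = r, write λ = r/(r+1) so D = J + λ·(T−J); D is affine-linear in λ
Every point depending on D is an affine combination of D and λ-independent points, so each such coordinate is linear in λ; the λ² term in each signed area is a multiple of (T−J)×(T−J) = 0, so 2·[DNT] and 2·[EMD] are each linear in λ. Evaluating at λ=0 and λ=1:
  2·[DNT] = -2/3·λ + 2/3,   2·[EMD] = -5/3·λ − 10/3
So [DNT]:[EMD] = (-2/3·λ + 2/3) / (-5/3·λ − 10/3). Setting this equal to -8/85:
  -2/3·λ + 2/3 = -8/85·(-5/3·λ − 10/3)  ⇒  λ = 3/7
Then r = λ/(1−λ) = (3/7)/(4/7) = 3/4. Check: with r = 3/4, D = (20/21, -8/21) and [DNT]:[EMD] = -8/85 as required.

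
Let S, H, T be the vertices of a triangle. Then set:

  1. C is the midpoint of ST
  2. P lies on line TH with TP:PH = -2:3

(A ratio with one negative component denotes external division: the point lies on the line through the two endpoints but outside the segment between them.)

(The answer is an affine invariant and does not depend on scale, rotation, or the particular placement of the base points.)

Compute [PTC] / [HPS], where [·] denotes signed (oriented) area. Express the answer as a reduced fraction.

[PTC]:[HPS] = -1/3

Work in coordinates with S = (0, 0), H = (1, 0), T = (0, 1).
1. C is the midpoint of ST ⇒ C = (0, 1/2)
2. P lies on line TH with TP:PH = -2:3 ⇒ P = (-2, 3)
2·[PTC] = -1, 2·[HPS] = 3
[PTC]:[HPS] = -1:3 = -1/3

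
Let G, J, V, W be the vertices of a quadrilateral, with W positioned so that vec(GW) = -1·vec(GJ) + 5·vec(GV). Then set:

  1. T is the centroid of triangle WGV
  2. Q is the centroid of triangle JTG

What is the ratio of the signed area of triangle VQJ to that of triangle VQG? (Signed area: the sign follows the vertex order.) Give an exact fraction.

[VQJ]:[VQG] = -1/2

Set G = (0, 0), J = (1, 0), V = (0, 1), W = (-1, 5); any affine frame gives the same invariant.
1. T is the centroid of triangle WGV ⇒ T = (-1/3, 2)
2. Q is the centroid of triangle JTG ⇒ Q = (2/9, 2/3)
2·[VQJ] = 1/9, 2·[VQG] = -2/9
[VQJ]:[VQG] = 1/9:-2/9 = -1/2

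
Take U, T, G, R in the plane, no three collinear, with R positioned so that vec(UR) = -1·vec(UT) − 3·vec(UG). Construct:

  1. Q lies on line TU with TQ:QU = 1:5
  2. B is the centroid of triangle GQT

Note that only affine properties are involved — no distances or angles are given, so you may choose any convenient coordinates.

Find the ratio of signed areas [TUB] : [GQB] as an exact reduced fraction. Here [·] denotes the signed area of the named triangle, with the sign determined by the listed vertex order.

[TUB]:[GQB] = -6

Choose coordinates U = (0, 0), T = (1, 0), G = (0, 1), R = (-1, -3).
1. Q lies on line TU with TQ:QU = 1:5 ⇒ Q = (5/6, 0)
2. B is the centroid of triangle GQT ⇒ B = (11/18, 1/3)
2·[TUB] = -1/3, 2·[GQB] = 1/18
[TUB]:[GQB] = -1/3:1/18 = -6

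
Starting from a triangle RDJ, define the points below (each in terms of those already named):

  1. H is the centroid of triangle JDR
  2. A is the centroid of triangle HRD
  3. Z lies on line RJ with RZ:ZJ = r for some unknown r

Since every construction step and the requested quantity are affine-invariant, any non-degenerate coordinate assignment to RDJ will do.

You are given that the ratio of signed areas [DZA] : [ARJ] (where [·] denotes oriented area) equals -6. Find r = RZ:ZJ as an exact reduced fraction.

Work in coordinates with R = (0, 0), D = (1, 0), J = (0, 1).
1. H is the centroid of triangle JDR ⇒ H = (1/3, 1/3)
2. A is the centroid of triangle HRD ⇒ A = (4/9, 1/9)
3. With RZ:ZJ = r, write λ = r/(r+1) so Z = R + λ·(J−R); Z is affine-linear in λ
Every point depending on Z is an affine combination of Z and λ-independent points, so each such coordinate is linear in λ; the λ² term in each signed area is a multiple of (J−R)×(J−R) = 0, so 2·[DZA] and 2·[ARJ] are each linear in λ. Evaluating at λ=0 and λ=1:
  2·[DZA] = 5/9·λ − 1/9,   2·[ARJ] = -4/9
So [DZA]:[ARJ] = (5/9·λ − 1/9) / (-4/9). Setting this equal to -6:
  5/9·λ − 1/9 = -6·(-4/9)  ⇒  λ = 5
Then r = λ/(1−λ) = (5)/(-4) = -5/4. Check: with r = -5/4, Z = (0, 5) and [DZA]:[ARJ] = -6 as required.

r = -5/4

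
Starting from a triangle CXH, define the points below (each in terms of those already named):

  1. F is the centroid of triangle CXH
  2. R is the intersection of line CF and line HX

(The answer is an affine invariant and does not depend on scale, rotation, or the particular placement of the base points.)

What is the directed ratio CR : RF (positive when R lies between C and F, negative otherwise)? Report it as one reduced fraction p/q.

Choose coordinates C = (0, 0), X = (1, 0), H = (0, 1).
1. F is the centroid of triangle CXH ⇒ F = (1/3, 1/3)
2. R is the intersection of line CF and line HX ⇒ R = (1/2, 1/2)
R = C + t·(F−C) with t = 3/2, so CR:RF = t:(1−t) = 3/2:-1/2

CR:RF = -3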